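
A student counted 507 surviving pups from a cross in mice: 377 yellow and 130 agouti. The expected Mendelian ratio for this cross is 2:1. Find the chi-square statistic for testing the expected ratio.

Total ratio parts = 3. Expected numbers out of 507:
  yellow: 507 × 2/3 = 338
  agouti: 507 × 1/3 = 169
χ² = Σ (O − E)² / E
  yellow: (377 − 338)² / 338 = 4.5000
  agouti: (130 − 169)² / 169 = 9.0000
χ² = 4.5000 + 9.0000 = 13.500

13.500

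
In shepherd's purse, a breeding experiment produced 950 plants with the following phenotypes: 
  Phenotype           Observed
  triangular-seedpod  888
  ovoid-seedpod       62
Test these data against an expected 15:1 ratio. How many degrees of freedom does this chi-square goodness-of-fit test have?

1

A goodness-of-fit test with 2 phenotype classes has df = 2 − 1 = 1.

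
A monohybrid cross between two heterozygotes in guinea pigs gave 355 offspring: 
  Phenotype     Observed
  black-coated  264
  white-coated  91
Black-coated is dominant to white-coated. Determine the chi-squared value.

0.076

For a monohybrid cross between heterozygotes with complete dominance, the expected phenotypic ratio is 3:1.
The 3:1 ratio has 4 parts, so with N = 355 the expected counts are:
  black-coated: 355 × 3/4 = 266.25
  white-coated: 355 × 1/4 = 88.75
χ² = Σ (O − E)² / E
  black-coated: (264 − 266.25)² / 266.25 = 0.0190
  white-coated: (91 − 88.75)² / 88.75 = 0.0570
χ² = 0.0190 + 0.0570 = 0.076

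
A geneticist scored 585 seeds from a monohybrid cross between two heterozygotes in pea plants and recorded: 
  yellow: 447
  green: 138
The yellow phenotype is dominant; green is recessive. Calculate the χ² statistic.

For a monohybrid cross between heterozygotes with complete dominance, the expected phenotypic ratio is 3:1.
Under the 3:1 hypothesis (Σ ratio = 4, N = 585):
  yellow: 585 × 3/4 = 438.75
  green: 585 × 1/4 = 146.25
χ² = Σ (O − E)² / E
  yellow: (447 − 438.75)² / 438.75 = 0.1551
  green: (138 − 146.25)² / 146.25 = 0.4654
χ² = 0.1551 + 0.4654 = 0.6205 ≈ 0.621

0.621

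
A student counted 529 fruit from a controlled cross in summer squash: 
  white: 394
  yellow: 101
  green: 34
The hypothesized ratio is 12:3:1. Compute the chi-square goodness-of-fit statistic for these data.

The 12:3:1 ratio has 16 parts, so with N = 529 the expected counts are:
  white: 529 × 12/16 = 396.75
  yellow: 529 × 3/16 = 99.1875
  green: 529 × 1/16 = 33.0625
χ² = Σ (O − E)² / E
  white: (394 − 396.75)² / 396.75 = 0.0191
  yellow: (101 − 99.1875)² / 99.1875 = 0.0331
  green: (34 − 33.0625)² / 33.0625 = 0.0266
χ² = 0.0191 + 0.0331 + 0.0266 = 0.0788 ≈ 0.079

0.079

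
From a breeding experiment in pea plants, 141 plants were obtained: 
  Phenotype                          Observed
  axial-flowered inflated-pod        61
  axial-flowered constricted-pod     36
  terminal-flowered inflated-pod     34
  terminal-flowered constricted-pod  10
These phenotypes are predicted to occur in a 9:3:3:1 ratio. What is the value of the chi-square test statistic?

The 9:3:3:1 ratio has 16 parts, so with N = 141 the expected counts are:
  axial-flowered inflated-pod: 141 × 9/16 = 79.3125
  axial-flowered constricted-pod: 141 × 3/16 = 26.4375
  terminal-flowered inflated-pod: 141 × 3/16 = 26.4375
  terminal-flowered constricted-pod: 141 × 1/16 = 8.8125
χ² = Σ (O − E)² / E
  axial-flowered inflated-pod: (61 − 79.3125)² / 79.3125 = 4.2282
  axial-flowered constricted-pod: (36 − 26.4375)² / 26.4375 = 3.4588
  terminal-flowered inflated-pod: (34 − 26.4375)² / 26.4375 = 2.1633
  terminal-flowered constricted-pod: (10 − 8.8125)² / 8.8125 = 0.1600
χ² = 4.2282 + 3.4588 + 2.1633 + 0.1600 = 10.0103 ≈ 10.010

10.010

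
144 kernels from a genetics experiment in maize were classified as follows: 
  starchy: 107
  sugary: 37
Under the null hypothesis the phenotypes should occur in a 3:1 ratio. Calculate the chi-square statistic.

0.037

Expected counts for N = 144 under a 3:1 ratio (total parts = 4):
  starchy: 144 × 3/4 = 108
  sugary: 144 × 1/4 = 36
χ² = Σ (O − E)² / E
  starchy: (107 − 108)² / 108 = 0.0093
  sugary: (37 − 36)² / 36 = 0.0278
χ² = 0.0093 + 0.0278 = 0.0371 ≈ 0.037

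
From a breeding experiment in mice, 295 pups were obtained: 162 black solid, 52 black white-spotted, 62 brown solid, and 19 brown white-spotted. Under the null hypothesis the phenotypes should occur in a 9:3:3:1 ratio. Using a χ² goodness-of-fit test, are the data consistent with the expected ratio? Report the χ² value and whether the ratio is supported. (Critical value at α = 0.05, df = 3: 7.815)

The 9:3:3:1 ratio has 16 parts, so with N = 295 the expected counts are:
  black solid: 295 × 9/16 = 165.9375
  black white-spotted: 295 × 3/16 = 55.3125
  brown solid: 295 × 3/16 = 55.3125
  brown white-spotted: 295 × 1/16 = 18.4375
χ² = Σ (O − E)² / E
  black solid: (162 − 165.9375)² / 165.9375 = 0.0934
  black white-spotted: (52 − 55.3125)² / 55.3125 = 0.1984
  brown solid: (62 − 55.3125)² / 55.3125 = 0.8085
  brown white-spotted: (19 − 18.4375)² / 18.4375 = 0.0172
χ² = 0.0934 + 0.1984 + 0.8085 + 0.0172 = 1.1175 ≈ 1.118
Degrees of freedom = 4 − 1 = 3; critical value at α = 0.05 is 7.815.
Since 1.118 < 7.815, we fail to reject the null hypothesis — the data are consistent with the 9:3:3:1 ratio.

1.118; consistent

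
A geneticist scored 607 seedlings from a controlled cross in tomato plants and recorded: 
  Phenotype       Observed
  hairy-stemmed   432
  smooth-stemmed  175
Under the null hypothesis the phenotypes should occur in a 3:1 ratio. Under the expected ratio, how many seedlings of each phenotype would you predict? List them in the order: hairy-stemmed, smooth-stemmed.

Under the 3:1 hypothesis (Σ ratio = 4, N = 607):
  hairy-stemmed: 607 × 3/4 = 455.25
  smooth-stemmed: 607 × 1/4 = 151.75

455.25, 151.75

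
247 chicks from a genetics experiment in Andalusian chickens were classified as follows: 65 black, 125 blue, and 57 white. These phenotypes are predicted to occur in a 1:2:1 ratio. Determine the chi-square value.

0.555

Under the 1:2:1 hypothesis (Σ ratio = 4, N = 247):
  black: 247 × 1/4 = 61.75
  blue: 247 × 2/4 = 123.5
  white: 247 × 1/4 = 61.75
χ² = Σ (O − E)² / E
  black: (65 − 61.75)² / 61.75 = 0.1711
  blue: (125 − 123.5)² / 123.5 = 0.0182
  white: (57 − 61.75)² / 61.75 = 0.3654
χ² = 0.1711 + 0.0182 + 0.3654 = 0.5547 ≈ 0.555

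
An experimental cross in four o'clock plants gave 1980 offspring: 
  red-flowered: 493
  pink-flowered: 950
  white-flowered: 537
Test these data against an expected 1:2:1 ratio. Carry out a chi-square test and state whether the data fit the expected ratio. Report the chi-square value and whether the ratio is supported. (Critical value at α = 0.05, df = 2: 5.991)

5.188; consistent

The 1:2:1 ratio has 4 parts, so with N = 1980 the expected counts are:
  red-flowered: 1980 × 1/4 = 495
  pink-flowered: 1980 × 2/4 = 990
  white-flowered: 1980 × 1/4 = 495
χ² = Σ (O − E)² / E
  red-flowered: (493 − 495)² / 495 = 0.0081
  pink-flowered: (950 − 990)² / 990 = 1.6162
  white-flowered: (537 − 495)² / 495 = 3.5636
χ² = 0.0081 + 1.6162 + 3.5636 = 5.1879 ≈ 5.188
Degrees of freedom = 3 − 1 = 2; critical value at α = 0.05 is 5.991.
Since 5.188 < 5.991, we fail to reject the null hypothesis — the data are consistent with the 1:2:1 ratio.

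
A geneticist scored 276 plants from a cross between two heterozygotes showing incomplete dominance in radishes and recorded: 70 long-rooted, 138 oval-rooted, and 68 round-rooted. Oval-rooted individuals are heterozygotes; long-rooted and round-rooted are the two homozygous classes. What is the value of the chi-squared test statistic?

With incomplete dominance, a heterozygote × heterozygote cross gives a 1:2:1 phenotypic ratio.
The 1:2:1 ratio has 4 parts, so with N = 276 the expected counts are:
  long-rooted: 276 × 1/4 = 69
  oval-rooted: 276 × 2/4 = 138
  round-rooted: 276 × 1/4 = 69
χ² = Σ (O − E)² / E
  long-rooted: (70 − 69)² / 69 = 0.0145
  oval-rooted: (138 − 138)² / 138 = 0.0000
  round-rooted: (68 − 69)² / 69 = 0.0145
χ² = 0.0145 + 0.0000 + 0.0145 = 0.029

0.029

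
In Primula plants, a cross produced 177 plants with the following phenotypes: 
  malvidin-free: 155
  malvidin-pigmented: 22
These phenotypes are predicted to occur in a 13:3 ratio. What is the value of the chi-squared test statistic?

4.642

Expected counts for N = 177 under a 13:3 ratio (total parts = 16):
  malvidin-free: 177 × 13/16 = 143.8125
  malvidin-pigmented: 177 × 3/16 = 33.1875
χ² = Σ (O − E)² / E
  malvidin-free: (155 − 143.8125)² / 143.8125 = 0.8703
  malvidin-pigmented: (22 − 33.1875)² / 33.1875 = 3.7713
χ² = 0.8703 + 3.7713 = 4.6416 ≈ 4.642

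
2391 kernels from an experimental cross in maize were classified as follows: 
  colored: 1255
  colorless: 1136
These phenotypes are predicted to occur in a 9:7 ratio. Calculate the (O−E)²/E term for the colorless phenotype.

7.733

Total ratio parts = 16. Expected numbers out of 2391:
  colored: 2391 × 9/16 = 1344.9375
  colorless: 2391 × 7/16 = 1046.0625
Contribution of colorless: (1136 − 1046.0625)² / 1046.0625 = 7.7326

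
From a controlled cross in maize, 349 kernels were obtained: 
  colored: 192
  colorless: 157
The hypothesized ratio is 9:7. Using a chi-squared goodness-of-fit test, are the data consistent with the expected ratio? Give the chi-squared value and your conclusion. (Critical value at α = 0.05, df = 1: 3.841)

0.217; consistent

Expected counts for N = 349 under a 9:7 ratio (total parts = 16):
  colored: 349 × 9/16 = 196.3125
  colorless: 349 × 7/16 = 152.6875
χ² = Σ (O − E)² / E
  colored: (192 − 196.3125)² / 196.3125 = 0.0947
  colorless: (157 − 152.6875)² / 152.6875 = 0.1218
χ² = 0.0947 + 0.1218 = 0.2165 ≈ 0.217
Degrees of freedom = 2 − 1 = 1; critical value at α = 0.05 is 3.841.
Since 0.217 < 3.841, we fail to reject the null hypothesis — the data are consistent with the 9:7 ratio.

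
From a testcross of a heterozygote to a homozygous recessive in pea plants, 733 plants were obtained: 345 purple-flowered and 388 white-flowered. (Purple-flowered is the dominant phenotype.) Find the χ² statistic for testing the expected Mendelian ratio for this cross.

A testcross of a heterozygote (Aa × aa) gives a 1:1 phenotypic ratio.
Expected counts for N = 733 under a 1:1 ratio (total parts = 2):
  purple-flowered: 733 × 1/2 = 366.5
  white-flowered: 733 × 1/2 = 366.5
χ² = Σ (O − E)² / E
  purple-flowered: (345 − 366.5)² / 366.5 = 1.2613
  white-flowered: (388 − 366.5)² / 366.5 = 1.2613
χ² = 1.2613 + 1.2613 = 2.5226 ≈ 2.523

2.523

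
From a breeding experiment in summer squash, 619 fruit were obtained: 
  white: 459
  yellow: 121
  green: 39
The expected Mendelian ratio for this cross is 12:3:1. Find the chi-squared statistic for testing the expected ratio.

Total ratio parts = 16. Expected numbers out of 619:
  white: 619 × 12/16 = 464.25
  yellow: 619 × 3/16 = 116.0625
  green: 619 × 1/16 = 38.6875
χ² = Σ (O − E)² / E
  white: (459 − 464.25)² / 464.25 = 0.0594
  yellow: (121 − 116.0625)² / 116.0625 = 0.2100
  green: (39 − 38.6875)² / 38.6875 = 0.0025
χ² = 0.0594 + 0.2100 + 0.0025 = 0.2719 ≈ 0.272

0.272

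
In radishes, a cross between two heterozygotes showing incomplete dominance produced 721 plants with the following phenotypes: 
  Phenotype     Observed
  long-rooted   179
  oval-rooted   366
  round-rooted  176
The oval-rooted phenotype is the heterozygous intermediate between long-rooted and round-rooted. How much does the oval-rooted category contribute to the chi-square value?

0.084

With incomplete dominance, a heterozygote × heterozygote cross gives a 1:2:1 phenotypic ratio.
Under the 1:2:1 hypothesis (Σ ratio = 4, N = 721):
  long-rooted: 721 × 1/4 = 180.25
  oval-rooted: 721 × 2/4 = 360.5
  round-rooted: 721 × 1/4 = 180.25
Contribution of oval-rooted: (366 − 360.5)² / 360.5 = 0.0839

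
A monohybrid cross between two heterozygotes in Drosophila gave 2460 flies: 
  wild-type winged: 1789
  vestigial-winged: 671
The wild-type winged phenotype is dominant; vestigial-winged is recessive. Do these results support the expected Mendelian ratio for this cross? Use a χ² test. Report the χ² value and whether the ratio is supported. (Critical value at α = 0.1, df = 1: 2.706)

6.799; not consistent

For a monohybrid cross between heterozygotes with complete dominance, the expected phenotypic ratio is 3:1.
Expected counts for N = 2460 under a 3:1 ratio (total parts = 4):
  wild-type winged: 2460 × 3/4 = 1845
  vestigial-winged: 2460 × 1/4 = 615
χ² = Σ (O − E)² / E
  wild-type winged: (1789 − 1845)² / 1845 = 1.6997
  vestigial-winged: (671 − 615)² / 615 = 5.0992
χ² = 1.6997 + 5.0992 = 6.7989 ≈ 6.799
Degrees of freedom = 2 − 1 = 1; critical value at α = 0.1 is 2.706.
Since 6.799 > 2.706, we reject the null hypothesis — the data do not fit the 3:1 ratio.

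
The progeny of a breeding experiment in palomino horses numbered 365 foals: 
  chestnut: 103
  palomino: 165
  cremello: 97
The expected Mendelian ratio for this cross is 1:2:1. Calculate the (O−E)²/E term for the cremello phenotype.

Under the 1:2:1 hypothesis (Σ ratio = 4, N = 365):
  chestnut: 365 × 1/4 = 91.25
  palomino: 365 × 2/4 = 182.5
  cremello: 365 × 1/4 = 91.25
Contribution of cremello: (97 − 91.25)² / 91.25 = 0.3623

0.362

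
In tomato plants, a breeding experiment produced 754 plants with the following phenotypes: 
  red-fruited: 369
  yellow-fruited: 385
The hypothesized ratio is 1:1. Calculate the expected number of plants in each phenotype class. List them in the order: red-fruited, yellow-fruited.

Expected counts for N = 754 under a 1:1 ratio (total parts = 2):
  red-fruited: 754 × 1/2 = 377
  yellow-fruited: 754 × 1/2 = 377

377, 377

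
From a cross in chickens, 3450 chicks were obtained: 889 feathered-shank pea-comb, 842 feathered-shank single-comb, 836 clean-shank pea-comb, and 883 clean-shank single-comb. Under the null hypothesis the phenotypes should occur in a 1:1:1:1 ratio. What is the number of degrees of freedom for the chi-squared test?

3

A goodness-of-fit test with 4 phenotype classes has df = 4 − 1 = 3.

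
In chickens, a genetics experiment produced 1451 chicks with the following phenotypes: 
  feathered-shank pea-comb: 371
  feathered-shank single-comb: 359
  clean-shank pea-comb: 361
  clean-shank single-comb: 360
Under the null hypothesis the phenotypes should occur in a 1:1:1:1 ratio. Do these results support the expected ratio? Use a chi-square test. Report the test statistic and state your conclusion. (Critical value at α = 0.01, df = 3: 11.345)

0.256; consistent

Under the 1:1:1:1 hypothesis (Σ ratio = 4, N = 1451):
  feathered-shank pea-comb: 1451 × 1/4 = 362.75
  feathered-shank single-comb: 1451 × 1/4 = 362.75
  clean-shank pea-comb: 1451 × 1/4 = 362.75
  clean-shank single-comb: 1451 × 1/4 = 362.75
χ² = Σ (O − E)² / E
  feathered-shank pea-comb: (371 − 362.75)² / 362.75 = 0.1876
  feathered-shank single-comb: (359 − 362.75)² / 362.75 = 0.0388
  clean-shank pea-comb: (361 − 362.75)² / 362.75 = 0.0084
  clean-shank single-comb: (360 − 362.75)² / 362.75 = 0.0208
χ² = 0.1876 + 0.0388 + 0.0084 + 0.0208 = 0.2556 ≈ 0.256
Degrees of freedom = 4 − 1 = 3; critical value at α = 0.01 is 11.345.
Since 0.256 < 11.345, we fail to reject the null hypothesis — the data are consistent with the 1:1:1:1 ratio.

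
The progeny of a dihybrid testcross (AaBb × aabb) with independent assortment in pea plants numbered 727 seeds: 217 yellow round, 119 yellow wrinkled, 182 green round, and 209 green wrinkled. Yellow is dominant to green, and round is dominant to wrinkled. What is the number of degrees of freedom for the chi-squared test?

A dihybrid testcross with independent assortment gives a 1:1:1:1 ratio.
A goodness-of-fit test with 4 phenotype classes has df = 4 − 1 = 3.

3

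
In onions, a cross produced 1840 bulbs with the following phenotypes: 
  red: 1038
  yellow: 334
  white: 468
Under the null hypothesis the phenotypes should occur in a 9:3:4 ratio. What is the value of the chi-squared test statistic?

Total ratio parts = 16. Expected numbers out of 1840:
  red: 1840 × 9/16 = 1035
  yellow: 1840 × 3/16 = 345
  white: 1840 × 4/16 = 460
χ² = Σ (O − E)² / E
  red: (1038 − 1035)² / 1035 = 0.0087
  yellow: (334 − 345)² / 345 = 0.3507
  white: (468 − 460)² / 460 = 0.1391
χ² = 0.0087 + 0.3507 + 0.1391 = 0.4985 ≈ 0.499

0.499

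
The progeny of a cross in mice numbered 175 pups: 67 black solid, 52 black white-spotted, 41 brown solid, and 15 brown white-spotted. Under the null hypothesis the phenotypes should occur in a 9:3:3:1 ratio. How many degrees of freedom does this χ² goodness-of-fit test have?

A goodness-of-fit test with 4 phenotype classes has df = 4 − 1 = 3.

3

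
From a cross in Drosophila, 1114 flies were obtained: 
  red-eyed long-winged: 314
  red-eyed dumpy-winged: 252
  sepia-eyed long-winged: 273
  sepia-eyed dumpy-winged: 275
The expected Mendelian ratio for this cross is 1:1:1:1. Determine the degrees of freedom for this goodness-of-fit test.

3

A goodness-of-fit test with 4 phenotype classes has df = 4 − 1 = 3.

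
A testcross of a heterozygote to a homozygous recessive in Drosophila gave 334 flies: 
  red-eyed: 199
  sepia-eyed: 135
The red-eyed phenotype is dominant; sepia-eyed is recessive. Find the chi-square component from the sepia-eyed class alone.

6.132

A testcross of a heterozygote (Aa × aa) gives a 1:1 phenotypic ratio.
Expected counts for N = 334 under a 1:1 ratio (total parts = 2):
  red-eyed: 334 × 1/2 = 167
  sepia-eyed: 334 × 1/2 = 167
Contribution of sepia-eyed: (135 − 167)² / 167 = 6.1317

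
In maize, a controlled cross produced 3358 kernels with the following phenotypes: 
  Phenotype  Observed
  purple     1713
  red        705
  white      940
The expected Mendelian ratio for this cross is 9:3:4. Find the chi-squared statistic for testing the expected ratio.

37.431

Expected counts for N = 3358 under a 9:3:4 ratio (total parts = 16):
  purple: 3358 × 9/16 = 1888.875
  red: 3358 × 3/16 = 629.625
  white: 3358 × 4/16 = 839.5
χ² = Σ (O − E)² / E
  purple: (1713 − 1888.875)² / 1888.875 = 16.3759
  red: (705 − 629.625)² / 629.625 = 9.0235
  white: (940 − 839.5)² / 839.5 = 12.0313
χ² = 16.3759 + 9.0235 + 12.0313 = 37.4307 ≈ 37.431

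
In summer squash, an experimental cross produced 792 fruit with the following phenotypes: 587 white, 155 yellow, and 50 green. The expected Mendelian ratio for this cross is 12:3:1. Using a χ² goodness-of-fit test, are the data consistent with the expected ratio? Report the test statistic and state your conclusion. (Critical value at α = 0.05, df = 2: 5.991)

Total ratio parts = 16. Expected numbers out of 792:
  white: 792 × 12/16 = 594
  yellow: 792 × 3/16 = 148.5
  green: 792 × 1/16 = 49.5
χ² = Σ (O − E)² / E
  white: (587 − 594)² / 594 = 0.0825
  yellow: (155 − 148.5)² / 148.5 = 0.2845
  green: (50 − 49.5)² / 49.5 = 0.0051
χ² = 0.0825 + 0.2845 + 0.0051 = 0.3721 ≈ 0.372
Degrees of freedom = 3 − 1 = 2; critical value at α = 0.05 is 5.991.
Since 0.372 < 5.991, we fail to reject the null hypothesis — the data are consistent with the 12:3:1 ratio.

0.372; consistent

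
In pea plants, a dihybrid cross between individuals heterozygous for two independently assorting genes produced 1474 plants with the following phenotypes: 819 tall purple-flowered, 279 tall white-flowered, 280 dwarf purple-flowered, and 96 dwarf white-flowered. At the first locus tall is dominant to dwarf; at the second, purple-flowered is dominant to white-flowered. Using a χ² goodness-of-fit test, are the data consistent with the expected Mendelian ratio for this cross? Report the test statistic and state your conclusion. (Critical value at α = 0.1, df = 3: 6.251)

A dihybrid F₂ with independent assortment and complete dominance at both loci gives a 9:3:3:1 phenotypic ratio.
Expected counts for N = 1474 under a 9:3:3:1 ratio (total parts = 16):
  tall purple-flowered: 1474 × 9/16 = 829.125
  tall white-flowered: 1474 × 3/16 = 276.375
  dwarf purple-flowered: 1474 × 3/16 = 276.375
  dwarf white-flowered: 1474 × 1/16 = 92.125
χ² = Σ (O − E)² / E
  tall purple-flowered: (819 − 829.125)² / 829.125 = 0.1236
  tall white-flowered: (279 − 276.375)² / 276.375 = 0.0249
  dwarf purple-flowered: (280 − 276.375)² / 276.375 = 0.0475
  dwarf white-flowered: (96 − 92.125)² / 92.125 = 0.1630
χ² = 0.1236 + 0.0249 + 0.0475 + 0.1630 = 0.359
Degrees of freedom = 4 − 1 = 3; critical value at α = 0.1 is 6.251.
Since 0.359 < 6.251, we fail to reject the null hypothesis — the data are consistent with the 9:3:3:1 ratio.

0.359; consistent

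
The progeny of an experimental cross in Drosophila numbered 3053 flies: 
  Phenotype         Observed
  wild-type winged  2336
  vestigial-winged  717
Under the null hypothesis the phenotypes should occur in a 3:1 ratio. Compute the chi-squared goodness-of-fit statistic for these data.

Expected counts for N = 3053 under a 3:1 ratio (total parts = 4):
  wild-type winged: 3053 × 3/4 = 2289.75
  vestigial-winged: 3053 × 1/4 = 763.25
χ² = Σ (O − E)² / E
  wild-type winged: (2336 − 2289.75)² / 2289.75 = 0.9342
  vestigial-winged: (717 − 763.25)² / 763.25 = 2.8026
χ² = 0.9342 + 2.8026 = 3.7368 ≈ 3.737

3.737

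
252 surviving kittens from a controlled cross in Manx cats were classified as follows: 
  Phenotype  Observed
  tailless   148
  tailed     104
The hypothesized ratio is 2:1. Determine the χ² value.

Under the 2:1 hypothesis (Σ ratio = 3, N = 252):
  tailless: 252 × 2/3 = 168
  tailed: 252 × 1/3 = 84
χ² = Σ (O − E)² / E
  tailless: (148 − 168)² / 168 = 2.3810
  tailed: (104 − 84)² / 84 = 4.7619
χ² = 2.3810 + 4.7619 = 7.1429 ≈ 7.143

7.143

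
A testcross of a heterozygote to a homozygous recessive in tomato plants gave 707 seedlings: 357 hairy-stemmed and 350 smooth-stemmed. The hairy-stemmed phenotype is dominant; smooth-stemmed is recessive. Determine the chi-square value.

A testcross of a heterozygote (Aa × aa) gives a 1:1 phenotypic ratio.
The 1:1 ratio has 2 parts, so with N = 707 the expected counts are:
  hairy-stemmed: 707 × 1/2 = 353.5
  smooth-stemmed: 707 × 1/2 = 353.5
χ² = Σ (O − E)² / E
  hairy-stemmed: (357 − 353.5)² / 353.5 = 0.0347
  smooth-stemmed: (350 − 353.5)² / 353.5 = 0.0347
χ² = 0.0347 + 0.0347 = 0.0694 ≈ 0.069

0.069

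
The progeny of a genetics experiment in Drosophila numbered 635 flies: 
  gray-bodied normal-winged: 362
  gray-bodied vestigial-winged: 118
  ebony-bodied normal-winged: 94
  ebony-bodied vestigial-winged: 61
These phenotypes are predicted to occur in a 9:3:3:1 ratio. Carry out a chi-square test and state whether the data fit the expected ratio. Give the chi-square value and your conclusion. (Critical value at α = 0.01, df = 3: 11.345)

16.795; not consistent

Total ratio parts = 16. Expected numbers out of 635:
  gray-bodied normal-winged: 635 × 9/16 = 357.1875
  gray-bodied vestigial-winged: 635 × 3/16 = 119.0625
  ebony-bodied normal-winged: 635 × 3/16 = 119.0625
  ebony-bodied vestigial-winged: 635 × 1/16 = 39.6875
χ² = Σ (O − E)² / E
  gray-bodied normal-winged: (362 − 357.1875)² / 357.1875 = 0.0648
  gray-bodied vestigial-winged: (118 − 119.0625)² / 119.0625 = 0.0095
  ebony-bodied normal-winged: (94 − 119.0625)² / 119.0625 = 5.2756
  ebony-bodied vestigial-winged: (61 − 39.6875)² / 39.6875 = 11.4450
χ² = 0.0648 + 0.0095 + 5.2756 + 11.4450 = 16.7949 ≈ 16.795
Degrees of freedom = 4 − 1 = 3; critical value at α = 0.01 is 11.345.
Since 16.795 > 11.345, we reject the null hypothesis — the data do not fit the 9:3:3:1 ratio.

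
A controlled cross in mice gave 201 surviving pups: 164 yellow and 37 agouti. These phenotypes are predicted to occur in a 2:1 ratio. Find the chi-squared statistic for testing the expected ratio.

20.149

The 2:1 ratio has 3 parts, so with N = 201 the expected counts are:
  yellow: 201 × 2/3 = 134
  agouti: 201 × 1/3 = 67
χ² = Σ (O − E)² / E
  yellow: (164 − 134)² / 134 = 6.7164
  agouti: (37 − 67)² / 67 = 13.4328
χ² = 6.7164 + 13.4328 = 20.1492 ≈ 20.149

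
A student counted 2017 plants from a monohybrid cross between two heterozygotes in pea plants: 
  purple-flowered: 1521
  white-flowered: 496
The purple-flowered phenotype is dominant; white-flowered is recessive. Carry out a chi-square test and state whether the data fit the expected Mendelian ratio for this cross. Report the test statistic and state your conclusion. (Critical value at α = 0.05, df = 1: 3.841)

0.180; consistent

For a monohybrid cross between heterozygotes with complete dominance, the expected phenotypic ratio is 3:1.
Under the 3:1 hypothesis (Σ ratio = 4, N = 2017):
  purple-flowered: 2017 × 3/4 = 1512.75
  white-flowered: 2017 × 1/4 = 504.25
χ² = Σ (O − E)² / E
  purple-flowered: (1521 − 1512.75)² / 1512.75 = 0.0450
  white-flowered: (496 − 504.25)² / 504.25 = 0.1350
χ² = 0.0450 + 0.1350 = 0.180
Degrees of freedom = 2 − 1 = 1; critical value at α = 0.05 is 3.841.
Since 0.180 < 3.841, we fail to reject the null hypothesis — the data are consistent with the 3:1 ratio.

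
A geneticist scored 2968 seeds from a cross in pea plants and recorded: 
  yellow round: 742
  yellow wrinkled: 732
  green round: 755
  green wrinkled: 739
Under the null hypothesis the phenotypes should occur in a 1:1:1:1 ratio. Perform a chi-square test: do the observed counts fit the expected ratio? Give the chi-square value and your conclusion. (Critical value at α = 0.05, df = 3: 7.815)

Total ratio parts = 4. Expected numbers out of 2968:
  yellow round: 2968 × 1/4 = 742
  yellow wrinkled: 2968 × 1/4 = 742
  green round: 2968 × 1/4 = 742
  green wrinkled: 2968 × 1/4 = 742
χ² = Σ (O − E)² / E
  yellow round: (742 − 742)² / 742 = 0.0000
  yellow wrinkled: (732 − 742)² / 742 = 0.1348
  green round: (755 − 742)² / 742 = 0.2278
  green wrinkled: (739 − 742)² / 742 = 0.0121
χ² = 0.0000 + 0.1348 + 0.2278 + 0.0121 = 0.3747 ≈ 0.375
Degrees of freedom = 4 − 1 = 3; critical value at α = 0.05 is 7.815.
Since 0.375 < 7.815, we fail to reject the null hypothesis — the data are consistent with the 1:1:1:1 ratio.

0.375; consistent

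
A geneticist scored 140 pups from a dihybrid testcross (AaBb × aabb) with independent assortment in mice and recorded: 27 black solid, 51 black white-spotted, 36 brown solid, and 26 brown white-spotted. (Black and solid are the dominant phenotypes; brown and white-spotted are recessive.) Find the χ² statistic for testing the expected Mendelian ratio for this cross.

11.486

A dihybrid testcross with independent assortment gives a 1:1:1:1 ratio.
Under the 1:1:1:1 hypothesis (Σ ratio = 4, N = 140):
  black solid: 140 × 1/4 = 35
  black white-spotted: 140 × 1/4 = 35
  brown solid: 140 × 1/4 = 35
  brown white-spotted: 140 × 1/4 = 35
χ² = Σ (O − E)² / E
  black solid: (27 − 35)² / 35 = 1.8286
  black white-spotted: (51 − 35)² / 35 = 7.3143
  brown solid: (36 − 35)² / 35 = 0.0286
  brown white-spotted: (26 − 35)² / 35 = 2.3143
χ² = 1.8286 + 7.3143 + 0.0286 + 2.3143 = 11.4858 ≈ 11.486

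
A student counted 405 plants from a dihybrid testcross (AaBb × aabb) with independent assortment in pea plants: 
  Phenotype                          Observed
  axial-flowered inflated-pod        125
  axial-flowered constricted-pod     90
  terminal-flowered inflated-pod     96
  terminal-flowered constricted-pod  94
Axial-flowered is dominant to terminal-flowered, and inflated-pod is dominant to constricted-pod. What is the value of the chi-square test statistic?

7.612

A dihybrid testcross with independent assortment gives a 1:1:1:1 ratio.
The 1:1:1:1 ratio has 4 parts, so with N = 405 the expected counts are:
  axial-flowered inflated-pod: 405 × 1/4 = 101.25
  axial-flowered constricted-pod: 405 × 1/4 = 101.25
  terminal-flowered inflated-pod: 405 × 1/4 = 101.25
  terminal-flowered constricted-pod: 405 × 1/4 = 101.25
χ² = Σ (O − E)² / E
  axial-flowered inflated-pod: (125 − 101.25)² / 101.25 = 5.5710
  axial-flowered constricted-pod: (90 − 101.25)² / 101.25 = 1.2500
  terminal-flowered inflated-pod: (96 − 101.25)² / 101.25 = 0.2722
  terminal-flowered constricted-pod: (94 − 101.25)² / 101.25 = 0.5191
χ² = 5.5710 + 1.2500 + 0.2722 + 0.5191 = 7.6123 ≈ 7.612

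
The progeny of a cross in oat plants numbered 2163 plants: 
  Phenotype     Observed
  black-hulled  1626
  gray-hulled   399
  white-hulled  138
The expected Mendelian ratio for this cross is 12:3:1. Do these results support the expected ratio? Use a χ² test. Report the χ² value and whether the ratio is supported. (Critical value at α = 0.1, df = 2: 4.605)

0.173; consistent

Under the 12:3:1 hypothesis (Σ ratio = 16, N = 2163):
  black-hulled: 2163 × 12/16 = 1622.25
  gray-hulled: 2163 × 3/16 = 405.5625
  white-hulled: 2163 × 1/16 = 135.1875
χ² = Σ (O − E)² / E
  black-hulled: (1626 − 1622.25)² / 1622.25 = 0.0087
  gray-hulled: (399 − 405.5625)² / 405.5625 = 0.1062
  white-hulled: (138 − 135.1875)² / 135.1875 = 0.0585
χ² = 0.0087 + 0.1062 + 0.0585 = 0.1734 ≈ 0.173
Degrees of freedom = 3 − 1 = 2; critical value at α = 0.1 is 4.605.
Since 0.173 < 4.605, we fail to reject the null hypothesis — the data are consistent with the 12:3:1 ratio.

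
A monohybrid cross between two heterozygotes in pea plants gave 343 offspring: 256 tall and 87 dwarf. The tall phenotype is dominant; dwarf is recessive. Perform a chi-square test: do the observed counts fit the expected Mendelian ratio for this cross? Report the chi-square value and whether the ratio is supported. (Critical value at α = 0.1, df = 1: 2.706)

0.024; consistent

For a monohybrid cross between heterozygotes with complete dominance, the expected phenotypic ratio is 3:1.
Under the 3:1 hypothesis (Σ ratio = 4, N = 343):
  tall: 343 × 3/4 = 257.25
  dwarf: 343 × 1/4 = 85.75
χ² = Σ (O − E)² / E
  tall: (256 − 257.25)² / 257.25 = 0.0061
  dwarf: (87 − 85.75)² / 85.75 = 0.0182
χ² = 0.0061 + 0.0182 = 0.0243 ≈ 0.024
Degrees of freedom = 2 − 1 = 1; critical value at α = 0.1 is 2.706.
Since 0.024 < 2.706, we fail to reject the null hypothesis — the data are consistent with the 3:1 ratio.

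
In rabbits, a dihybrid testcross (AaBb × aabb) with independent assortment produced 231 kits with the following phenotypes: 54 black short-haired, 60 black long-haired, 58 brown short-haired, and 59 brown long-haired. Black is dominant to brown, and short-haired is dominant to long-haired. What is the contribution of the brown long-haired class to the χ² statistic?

A dihybrid testcross with independent assortment gives a 1:1:1:1 ratio.
Total ratio parts = 4. Expected numbers out of 231:
  black short-haired: 231 × 1/4 = 57.75
  black long-haired: 231 × 1/4 = 57.75
  brown short-haired: 231 × 1/4 = 57.75
  brown long-haired: 231 × 1/4 = 57.75
Contribution of brown long-haired: (59 − 57.75)² / 57.75 = 0.0271

0.027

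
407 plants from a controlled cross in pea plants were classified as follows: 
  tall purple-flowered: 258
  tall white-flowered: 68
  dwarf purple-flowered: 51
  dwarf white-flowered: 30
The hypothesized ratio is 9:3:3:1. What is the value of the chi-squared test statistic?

13.809

Under the 9:3:3:1 hypothesis (Σ ratio = 16, N = 407):
  tall purple-flowered: 407 × 9/16 = 228.9375
  tall white-flowered: 407 × 3/16 = 76.3125
  dwarf purple-flowered: 407 × 3/16 = 76.3125
  dwarf white-flowered: 407 × 1/16 = 25.4375
χ² = Σ (O − E)² / E
  tall purple-flowered: (258 − 228.9375)² / 228.9375 = 3.6893
  tall white-flowered: (68 − 76.3125)² / 76.3125 = 0.9055
  dwarf purple-flowered: (51 − 76.3125)² / 76.3125 = 8.3960
  dwarf white-flowered: (30 − 25.4375)² / 25.4375 = 0.8183
χ² = 3.6893 + 0.9055 + 8.3960 + 0.8183 = 13.8091 ≈ 13.809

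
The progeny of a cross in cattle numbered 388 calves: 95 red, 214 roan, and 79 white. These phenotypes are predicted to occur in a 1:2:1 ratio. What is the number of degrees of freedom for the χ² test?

A goodness-of-fit test with 3 phenotype classes has df = 3 − 1 = 2.

2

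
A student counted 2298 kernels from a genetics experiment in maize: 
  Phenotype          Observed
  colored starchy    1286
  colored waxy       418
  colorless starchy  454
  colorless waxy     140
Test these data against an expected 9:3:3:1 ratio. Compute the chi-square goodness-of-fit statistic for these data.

Expected counts for N = 2298 under a 9:3:3:1 ratio (total parts = 16):
  colored starchy: 2298 × 9/16 = 1292.625
  colored waxy: 2298 × 3/16 = 430.875
  colorless starchy: 2298 × 3/16 = 430.875
  colorless waxy: 2298 × 1/16 = 143.625
χ² = Σ (O − E)² / E
  colored starchy: (1286 − 1292.625)² / 1292.625 = 0.0340
  colored waxy: (418 − 430.875)² / 430.875 = 0.3847
  colorless starchy: (454 − 430.875)² / 430.875 = 1.2411
  colorless waxy: (140 − 143.625)² / 143.625 = 0.0915
χ² = 0.0340 + 0.3847 + 1.2411 + 0.0915 = 1.7513 ≈ 1.751

1.751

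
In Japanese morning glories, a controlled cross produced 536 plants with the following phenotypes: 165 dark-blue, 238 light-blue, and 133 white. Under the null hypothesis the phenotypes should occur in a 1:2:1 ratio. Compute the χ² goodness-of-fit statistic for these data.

10.537

Under the 1:2:1 hypothesis (Σ ratio = 4, N = 536):
  dark-blue: 536 × 1/4 = 134
  light-blue: 536 × 2/4 = 268
  white: 536 × 1/4 = 134
χ² = Σ (O − E)² / E
  dark-blue: (165 − 134)² / 134 = 7.1716
  light-blue: (238 − 268)² / 268 = 3.3582
  white: (133 − 134)² / 134 = 0.0075
χ² = 7.1716 + 3.3582 + 0.0075 = 10.5373 ≈ 10.537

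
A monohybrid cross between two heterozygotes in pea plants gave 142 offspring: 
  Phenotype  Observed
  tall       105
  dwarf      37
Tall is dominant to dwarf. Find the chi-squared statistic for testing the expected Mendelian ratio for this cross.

0.085

For a monohybrid cross between heterozygotes with complete dominance, the expected phenotypic ratio is 3:1.
The 3:1 ratio has 4 parts, so with N = 142 the expected counts are:
  tall: 142 × 3/4 = 106.5
  dwarf: 142 × 1/4 = 35.5
χ² = Σ (O − E)² / E
  tall: (105 − 106.5)² / 106.5 = 0.0211
  dwarf: (37 − 35.5)² / 35.5 = 0.0634
χ² = 0.0211 + 0.0634 = 0.0845 ≈ 0.085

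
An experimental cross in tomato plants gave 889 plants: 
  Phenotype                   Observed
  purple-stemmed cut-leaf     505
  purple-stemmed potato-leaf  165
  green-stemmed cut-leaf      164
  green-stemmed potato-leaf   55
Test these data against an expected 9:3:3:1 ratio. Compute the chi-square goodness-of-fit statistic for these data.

Under the 9:3:3:1 hypothesis (Σ ratio = 16, N = 889):
  purple-stemmed cut-leaf: 889 × 9/16 = 500.0625
  purple-stemmed potato-leaf: 889 × 3/16 = 166.6875
  green-stemmed cut-leaf: 889 × 3/16 = 166.6875
  green-stemmed potato-leaf: 889 × 1/16 = 55.5625
χ² = Σ (O − E)² / E
  purple-stemmed cut-leaf: (505 − 500.0625)² / 500.0625 = 0.0488
  purple-stemmed potato-leaf: (165 − 166.6875)² / 166.6875 = 0.0171
  green-stemmed cut-leaf: (164 − 166.6875)² / 166.6875 = 0.0433
  green-stemmed potato-leaf: (55 − 55.5625)² / 55.5625 = 0.0057
χ² = 0.0488 + 0.0171 + 0.0433 + 0.0057 = 0.1149 ≈ 0.115

0.115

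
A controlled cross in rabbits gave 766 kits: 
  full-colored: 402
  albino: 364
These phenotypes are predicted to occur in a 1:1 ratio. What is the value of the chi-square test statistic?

Expected counts for N = 766 under a 1:1 ratio (total parts = 2):
  full-colored: 766 × 1/2 = 383
  albino: 766 × 1/2 = 383
χ² = Σ (O − E)² / E
  full-colored: (402 − 383)² / 383 = 0.9426
  albino: (364 − 383)² / 383 = 0.9426
χ² = 0.9426 + 0.9426 = 1.8852 ≈ 1.885

1.885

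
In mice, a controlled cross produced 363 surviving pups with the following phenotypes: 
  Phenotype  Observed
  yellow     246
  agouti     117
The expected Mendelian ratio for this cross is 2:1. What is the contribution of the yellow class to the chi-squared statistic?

The 2:1 ratio has 3 parts, so with N = 363 the expected counts are:
  yellow: 363 × 2/3 = 242
  agouti: 363 × 1/3 = 121
Contribution of yellow: (246 − 242)² / 242 = 0.0661

0.066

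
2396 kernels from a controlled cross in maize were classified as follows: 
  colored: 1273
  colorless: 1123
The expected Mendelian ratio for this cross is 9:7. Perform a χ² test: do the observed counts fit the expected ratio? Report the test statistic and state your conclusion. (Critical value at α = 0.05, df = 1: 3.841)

9.476; not consistent

The 9:7 ratio has 16 parts, so with N = 2396 the expected counts are:
  colored: 2396 × 9/16 = 1347.75
  colorless: 2396 × 7/16 = 1048.25
χ² = Σ (O − E)² / E
  colored: (1273 − 1347.75)² / 1347.75 = 4.1458
  colorless: (1123 − 1048.25)² / 1048.25 = 5.3304
χ² = 4.1458 + 5.3304 = 9.4762 ≈ 9.476
Degrees of freedom = 2 − 1 = 1; critical value at α = 0.05 is 3.841.
Since 9.476 > 3.841, we reject the null hypothesis — the data do not fit the 9:7 ratio.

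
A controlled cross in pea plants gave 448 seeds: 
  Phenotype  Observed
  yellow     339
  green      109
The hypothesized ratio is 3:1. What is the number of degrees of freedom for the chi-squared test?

A goodness-of-fit test with 2 phenotype classes has df = 2 − 1 = 1.

1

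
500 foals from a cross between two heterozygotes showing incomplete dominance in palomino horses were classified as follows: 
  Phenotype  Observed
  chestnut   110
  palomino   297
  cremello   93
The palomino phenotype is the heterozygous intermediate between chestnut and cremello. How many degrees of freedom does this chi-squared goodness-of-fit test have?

With incomplete dominance, a heterozygote × heterozygote cross gives a 1:2:1 phenotypic ratio.
A goodness-of-fit test with 3 phenotype classes has df = 3 − 1 = 2.

2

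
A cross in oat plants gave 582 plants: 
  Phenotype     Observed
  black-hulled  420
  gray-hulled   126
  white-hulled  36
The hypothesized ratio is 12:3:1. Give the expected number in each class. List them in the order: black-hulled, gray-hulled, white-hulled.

436.5, 109.125, 36.375

The 12:3:1 ratio has 16 parts, so with N = 582 the expected counts are:
  black-hulled: 582 × 12/16 = 436.5
  gray-hulled: 582 × 3/16 = 109.125
  white-hulled: 582 × 1/16 = 36.375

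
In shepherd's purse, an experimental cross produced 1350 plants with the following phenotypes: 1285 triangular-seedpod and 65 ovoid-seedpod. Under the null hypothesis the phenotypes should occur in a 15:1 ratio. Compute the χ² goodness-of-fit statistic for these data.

Under the 15:1 hypothesis (Σ ratio = 16, N = 1350):
  triangular-seedpod: 1350 × 15/16 = 1265.625
  ovoid-seedpod: 1350 × 1/16 = 84.375
χ² = Σ (O − E)² / E
  triangular-seedpod: (1285 − 1265.625)² / 1265.625 = 0.2966
  ovoid-seedpod: (65 − 84.375)² / 84.375 = 4.4491
χ² = 0.2966 + 4.4491 = 4.7457 ≈ 4.746

4.746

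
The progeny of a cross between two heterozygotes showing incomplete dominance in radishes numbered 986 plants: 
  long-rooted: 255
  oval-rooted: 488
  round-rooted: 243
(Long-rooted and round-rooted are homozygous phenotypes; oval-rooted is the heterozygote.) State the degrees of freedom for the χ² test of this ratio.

With incomplete dominance, a heterozygote × heterozygote cross gives a 1:2:1 phenotypic ratio.
A goodness-of-fit test with 3 phenotype classes has df = 3 − 1 = 2.

2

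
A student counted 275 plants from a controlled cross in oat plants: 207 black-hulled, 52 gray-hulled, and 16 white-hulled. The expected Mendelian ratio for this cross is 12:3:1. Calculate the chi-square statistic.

Under the 12:3:1 hypothesis (Σ ratio = 16, N = 275):
  black-hulled: 275 × 12/16 = 206.25
  gray-hulled: 275 × 3/16 = 51.5625
  white-hulled: 275 × 1/16 = 17.1875
χ² = Σ (O − E)² / E
  black-hulled: (207 − 206.25)² / 206.25 = 0.0027
  gray-hulled: (52 − 51.5625)² / 51.5625 = 0.0037
  white-hulled: (16 − 17.1875)² / 17.1875 = 0.0820
χ² = 0.0027 + 0.0037 + 0.0820 = 0.0884 ≈ 0.088

0.088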